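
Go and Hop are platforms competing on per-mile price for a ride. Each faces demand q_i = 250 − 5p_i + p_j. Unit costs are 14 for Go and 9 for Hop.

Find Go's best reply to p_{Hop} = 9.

Go's profit: π = (p_{Go} − 14)(250 − 5p_{Go} + p_{Hop}).
∂π/∂p_{Go} = 320 − 10p_{Go} + p_{Hop} = 0 ⇒ p_{Go} = 32 + 0.1p_{Hop}.
At p_{Hop} = 9: p_{Go} = 32 + 0.1·9 = 32.9.

32.9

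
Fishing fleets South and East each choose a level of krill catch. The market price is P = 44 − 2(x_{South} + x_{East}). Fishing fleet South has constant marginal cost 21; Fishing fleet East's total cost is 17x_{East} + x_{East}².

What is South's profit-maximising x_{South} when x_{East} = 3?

4.25

Fishing fleet South's profit: π = x_{South}(44 − 2(x_{South} + x_{East})) − 21x_{South}.
∂π/∂x_{South} = 23 − 4x_{South} − 2x_{East} = 0, so x_{South} = 5.75 − 0.5x_{East}.
At x_{East} = 3: x_{South} = 5.75 − 0.5·3 = 4.25.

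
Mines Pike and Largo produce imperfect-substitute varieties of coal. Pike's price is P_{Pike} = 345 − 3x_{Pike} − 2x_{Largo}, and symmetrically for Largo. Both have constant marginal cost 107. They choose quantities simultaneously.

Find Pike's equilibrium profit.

Mine Pike's profit: π = x_{Pike}(345 − 3x_{Pike} − 2x_{Largo}) − 107x_{Pike}.
∂π/∂x_{Pike} = 238 − 6x_{Pike} − 2x_{Largo} = 0 ⇒ x_{Pike} = 119/3 − (1/3)x_{Largo}.
The game is symmetric, so in equilibrium x_{Largo} = x_{Pike}: the reaction function gives (4/3)x_{Pike} = 119/3, hence x_{Pike} = 29.75.
P_{Pike} = 345 − 3·29.75 − 2·29.75 = 196.25.
Profit = (196.25 − 107)·29.75 = 2655.1875.

2655.1875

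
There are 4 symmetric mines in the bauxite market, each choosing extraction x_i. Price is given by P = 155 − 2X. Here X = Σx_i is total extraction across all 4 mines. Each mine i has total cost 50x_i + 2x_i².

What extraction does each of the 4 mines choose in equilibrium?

A representative mine's profit is π_i = x_i(155 − 2X) − 50x_i − 2x_i², with X = x_i + Σ_{j≠i} x_j.
First-order condition: 105 − 8x_i − 2Σ_{j≠i} x_j = 0.
Imposing symmetry (x_j = x for all j) turns Σ_{j≠i} x_j into 3x, so 105 = 14x and x = 7.5.

7.5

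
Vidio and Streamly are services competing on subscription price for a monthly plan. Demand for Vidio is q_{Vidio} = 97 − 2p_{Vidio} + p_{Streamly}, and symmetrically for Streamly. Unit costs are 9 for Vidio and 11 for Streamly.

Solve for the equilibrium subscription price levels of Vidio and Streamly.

Vidio's profit: π = (p_{Vidio} − 9)(97 − 2p_{Vidio} + p_{Streamly}).
∂π/∂p_{Vidio} = 115 − 4p_{Vidio} + p_{Streamly} = 0 ⇒ p_{Vidio} = 28.75 + 0.25p_{Streamly}.
Similarly p_{Streamly} = 29.75 + 0.25p_{Vidio}.
Substituting the second reaction function into the first: p_{Vidio} = 28.75 + 0.25(29.75 + 0.25p_{Vidio}), which gives 0.9375p_{Vidio} = 36.1875 ⇒ p_{Vidio} = 38.6.
Then p_{Streamly} = 29.75 + 0.25·38.6 = 39.4.

38.6, 39.4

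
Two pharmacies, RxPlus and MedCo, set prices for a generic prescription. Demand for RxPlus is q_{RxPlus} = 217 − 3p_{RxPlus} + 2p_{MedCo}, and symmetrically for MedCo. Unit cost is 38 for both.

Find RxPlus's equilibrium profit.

RxPlus's profit: π = (p_{RxPlus} − 38)(217 − 3p_{RxPlus} + 2p_{MedCo}).
∂π/∂p_{RxPlus} = 331 − 6p_{RxPlus} + 2p_{MedCo} = 0 ⇒ p_{RxPlus} = 331/6 + (1/3)p_{MedCo}.
By symmetry p_{MedCo} = p_{RxPlus}; substituting into the reaction function, (2/3)p_{RxPlus} = 331/6 and p_{RxPlus} = 82.75.
q_{RxPlus} = 217 − 3·82.75 + 2·82.75 = 134.25.
Profit = (82.75 − 38)·134.25 = 6007.6875.

6007.6875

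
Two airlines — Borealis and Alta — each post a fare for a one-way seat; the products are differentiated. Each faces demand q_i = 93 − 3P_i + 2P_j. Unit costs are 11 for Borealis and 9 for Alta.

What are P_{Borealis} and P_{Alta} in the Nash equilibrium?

31.125, 30.375

Borealis's profit: π = (P_{Borealis} − 11)(93 − 3P_{Borealis} + 2P_{Alta}).
∂π/∂P_{Borealis} = 126 − 6P_{Borealis} + 2P_{Alta} = 0 ⇒ P_{Borealis} = 21 + (1/3)P_{Alta}.
Similarly P_{Alta} = 20 + (1/3)P_{Borealis}.
Substituting the second reaction function into the first: P_{Borealis} = 21 + (1/3)(20 + (1/3)P_{Borealis}), which gives (8/9)P_{Borealis} = 83/3 ⇒ P_{Borealis} = 31.125.
Then P_{Alta} = 20 + (1/3)·31.125 = 30.375.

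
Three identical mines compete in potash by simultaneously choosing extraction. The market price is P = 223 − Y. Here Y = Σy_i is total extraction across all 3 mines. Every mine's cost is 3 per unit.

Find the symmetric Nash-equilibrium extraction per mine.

55

A representative mine's profit is π_i = y_i(223 − Y) − 3y_i, with Y = y_i + Σ_{j≠i} y_j.
First-order condition: 220 − 2y_i − Σ_{j≠i} y_j = 0.
Imposing symmetry (y_j = y for all j) turns Σ_{j≠i} y_j into 2y, so 220 = 4y and y = 55.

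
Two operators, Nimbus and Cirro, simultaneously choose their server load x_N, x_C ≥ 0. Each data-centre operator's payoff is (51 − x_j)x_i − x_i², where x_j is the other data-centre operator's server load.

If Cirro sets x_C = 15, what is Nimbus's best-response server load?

Nimbus's payoff is (51 − x_C)x_N − x_N².
∂π/∂x_N = 51 − x_C − 2x_N = 0, so x_N = 25.5 − 0.5x_C.
At x_C = 15: x_N = 25.5 − 0.5·15 = 18.

18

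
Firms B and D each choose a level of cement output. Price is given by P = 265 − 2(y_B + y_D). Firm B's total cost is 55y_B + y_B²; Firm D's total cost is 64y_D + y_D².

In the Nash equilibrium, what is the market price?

162.25

Firm B's profit: π = y_B(265 − 2(y_B + y_D)) − 55y_B − y_B².
∂π/∂y_B = 210 − 6y_B − 2y_D = 0, so y_B = 35 − (1/3)y_D.
By the same steps for D: y_D = 33.5 − (1/3)y_B.
Substituting the second reaction function into the first: y_B = 35 − (1/3)(33.5 − (1/3)y_B), which gives (8/9)y_B = 143/6 ⇒ y_B = 26.8125.
Then y_D = 33.5 − (1/3)·26.8125 = 24.5625.
Equilibrium price: P = 265 − 2·51.375 = 162.25.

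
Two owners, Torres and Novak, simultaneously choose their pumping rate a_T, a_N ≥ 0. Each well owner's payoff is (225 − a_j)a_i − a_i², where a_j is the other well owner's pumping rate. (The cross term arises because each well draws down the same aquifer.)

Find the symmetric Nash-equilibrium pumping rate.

75

Torres's payoff is (225 − a_N)a_T − a_T².
∂π/∂a_T = 225 − a_N − 2a_T = 0, so a_T = 112.5 − 0.5a_N.
The game is symmetric, so in equilibrium a_N = a_T: the reaction function gives 1.5a_T = 112.5, hence a_T = 75.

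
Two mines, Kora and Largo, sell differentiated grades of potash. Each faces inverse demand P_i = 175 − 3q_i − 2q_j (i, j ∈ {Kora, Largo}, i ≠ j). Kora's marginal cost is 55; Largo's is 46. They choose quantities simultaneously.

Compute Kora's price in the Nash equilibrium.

98.3125

Mine Kora's profit: π = q_{Kora}(175 − 3q_{Kora} − 2q_{Largo}) − 55q_{Kora}.
∂π/∂q_{Kora} = 120 − 6q_{Kora} − 2q_{Largo} = 0 ⇒ q_{Kora} = 20 − (1/3)q_{Largo}.
Similarly q_{Largo} = 21.5 − (1/3)q_{Kora}.
Substituting the second reaction function into the first: q_{Kora} = 20 − (1/3)(21.5 − (1/3)q_{Kora}), which gives (8/9)q_{Kora} = 77/6 ⇒ q_{Kora} = 14.4375.
Then q_{Largo} = 21.5 − (1/3)·14.4375 = 16.6875.
P_{Kora} = 175 − 3·14.4375 − 2·16.6875 = 98.3125.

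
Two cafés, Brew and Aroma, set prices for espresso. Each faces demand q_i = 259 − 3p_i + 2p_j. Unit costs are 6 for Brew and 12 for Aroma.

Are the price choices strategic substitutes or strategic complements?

strategic complements

Brew's profit: π = (p_{Brew} − 6)(259 − 3p_{Brew} + 2p_{Aroma}).
∂π/∂p_{Brew} = 277 − 6p_{Brew} + 2p_{Aroma} = 0 ⇒ p_{Brew} = 277/6 + (1/3)p_{Aroma}.
The best-response slope dp_{Brew}/dp_{Aroma} = 1/3 > 0: the reaction function is upward-sloping, so the choices are strategic complements.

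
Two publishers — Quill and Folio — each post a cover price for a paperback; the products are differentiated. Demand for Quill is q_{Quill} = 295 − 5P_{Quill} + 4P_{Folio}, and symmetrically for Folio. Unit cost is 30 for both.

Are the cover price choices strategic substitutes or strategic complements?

Quill's profit: π = (P_{Quill} − 30)(295 − 5P_{Quill} + 4P_{Folio}).
∂π/∂P_{Quill} = 445 − 10P_{Quill} + 4P_{Folio} = 0 ⇒ P_{Quill} = 44.5 + 0.4P_{Folio}.
The best-response slope dP_{Quill}/dP_{Folio} = 0.4 > 0: the reaction function is upward-sloping, so the choices are strategic complements.

strategic complements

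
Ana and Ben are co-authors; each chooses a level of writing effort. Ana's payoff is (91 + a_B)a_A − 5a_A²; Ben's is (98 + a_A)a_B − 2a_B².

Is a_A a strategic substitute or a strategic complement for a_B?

Expanding Ana's payoff: 91a_A + a_Ba_A − 5a_A².
∂π/∂a_A = 91 + a_B − 10a_A = 0, so a_A = 9.1 + 0.1a_B.
The best-response slope da_A/da_B = 0.1 > 0: the reaction function is upward-sloping, so the choices are strategic complements.

strategic complements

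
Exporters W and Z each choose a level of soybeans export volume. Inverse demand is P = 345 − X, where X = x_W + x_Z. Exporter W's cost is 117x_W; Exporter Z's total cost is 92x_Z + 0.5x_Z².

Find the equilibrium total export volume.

141.8

Exporter W's profit: π = x_W(345 − (x_W + x_Z)) − 117x_W.
∂π/∂x_W = 228 − 2x_W − x_Z = 0, so x_W = 114 − 0.5x_Z.
For Z: ∂π/∂x_Z = 253 − 3x_Z − x_W = 0 ⇒ x_Z = 253/3 − (1/3)x_W.
Plugging x_Z into W's best response: x_W = 114 − 0.5(253/3 − (1/3)x_W) ⇒ (5/6)x_W = 431/6, so x_W = 86.2.
Then x_Z = 253/3 − (1/3)·86.2 = 55.6.
Total export volume: 86.2 + 55.6 = 141.8.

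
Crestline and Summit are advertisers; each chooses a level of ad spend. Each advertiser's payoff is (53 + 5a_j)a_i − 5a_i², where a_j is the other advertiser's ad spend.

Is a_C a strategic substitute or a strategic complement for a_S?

strategic complements

Crestline's payoff is (53 + 5a_S)a_C − 5a_C².
∂π/∂a_C = 53 + 5a_S − 10a_C = 0, so a_C = 5.3 + 0.5a_S.
The best-response slope da_C/da_S = 0.5 > 0: the reaction function is upward-sloping, so the choices are strategic complements.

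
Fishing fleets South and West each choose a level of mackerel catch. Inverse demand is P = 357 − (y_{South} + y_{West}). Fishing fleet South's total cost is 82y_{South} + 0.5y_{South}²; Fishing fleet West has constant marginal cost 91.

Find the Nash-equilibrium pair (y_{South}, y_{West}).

Fishing fleet South's profit: π = y_{South}(357 − (y_{South} + y_{West})) − 82y_{South} − 0.5y_{South}².
∂π/∂y_{South} = 275 − 3y_{South} − y_{West} = 0, so y_{South} = 275/3 − (1/3)y_{West}.
For West: ∂π/∂y_{West} = 266 − 2y_{West} − y_{South} = 0 ⇒ y_{West} = 133 − 0.5y_{South}.
Substituting the second reaction function into the first: y_{South} = 275/3 − (1/3)(133 − 0.5y_{South}), which gives (5/6)y_{South} = 142/3 ⇒ y_{South} = 56.8.
Then y_{West} = 133 − 0.5·56.8 = 104.6.

56.8, 104.6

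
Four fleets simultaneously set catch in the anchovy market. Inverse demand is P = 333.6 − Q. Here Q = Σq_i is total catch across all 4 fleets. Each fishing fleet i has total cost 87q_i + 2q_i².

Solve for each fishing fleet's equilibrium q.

27.4

A representative fishing fleet's profit is π_i = q_i(333.6 − Q) − 87q_i − 2q_i², with Q = q_i + Σ_{j≠i} q_j.
First-order condition: 246.6 − 6q_i − Σ_{j≠i} q_j = 0.
With identical fishing fleets, set every q_j = q: then 246.6 − 6q − 3q = 0, i.e. q = 246.6/9 = 27.4.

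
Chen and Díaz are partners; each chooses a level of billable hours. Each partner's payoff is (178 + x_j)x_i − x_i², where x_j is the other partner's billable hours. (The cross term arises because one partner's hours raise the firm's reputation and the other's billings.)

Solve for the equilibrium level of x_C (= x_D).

Chen's payoff is (178 + x_D)x_C − x_C².
∂π/∂x_C = 178 + x_D − 2x_C = 0, so x_C = 89 + 0.5x_D.
Setting x_C = x_D in the reaction function: x_C = 89 + 0.5x_C, so x_C = 89 / 0.5 = 178.

178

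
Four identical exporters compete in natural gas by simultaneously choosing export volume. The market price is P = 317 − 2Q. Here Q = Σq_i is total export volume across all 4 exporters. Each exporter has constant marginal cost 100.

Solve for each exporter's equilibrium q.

A representative exporter's profit is π_i = q_i(317 − 2Q) − 100q_i, with Q = q_i + Σ_{j≠i} q_j.
First-order condition: 217 − 4q_i − 2Σ_{j≠i} q_j = 0.
Imposing symmetry (q_j = q for all j) turns Σ_{j≠i} q_j into 3q, so 217 = 10q and q = 21.7.

21.7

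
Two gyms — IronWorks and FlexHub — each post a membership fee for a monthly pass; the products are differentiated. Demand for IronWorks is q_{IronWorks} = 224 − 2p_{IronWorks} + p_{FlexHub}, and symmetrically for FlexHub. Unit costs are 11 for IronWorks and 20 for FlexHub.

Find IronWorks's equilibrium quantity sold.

IronWorks's profit: π = (p_{IronWorks} − 11)(224 − 2p_{IronWorks} + p_{FlexHub}).
∂π/∂p_{IronWorks} = 246 − 4p_{IronWorks} + p_{FlexHub} = 0 ⇒ p_{IronWorks} = 61.5 + 0.25p_{FlexHub}.
Similarly p_{FlexHub} = 66 + 0.25p_{IronWorks}.
Solving the two reaction functions simultaneously: (1 − (0.25)(0.25))p_{IronWorks} = 61.5 + 0.25·66, so 0.9375p_{IronWorks} = 78 and p_{IronWorks} = 83.2.
Then p_{FlexHub} = 66 + 0.25·83.2 = 86.8.
q_{IronWorks} = 224 − 2·83.2 + 86.8 = 144.4.

144.4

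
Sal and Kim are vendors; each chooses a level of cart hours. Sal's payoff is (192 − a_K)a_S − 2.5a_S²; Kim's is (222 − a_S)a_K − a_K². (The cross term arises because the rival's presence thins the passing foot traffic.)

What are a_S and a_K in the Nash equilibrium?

Expanding Sal's payoff: 192a_S − a_Ka_S − 2.5a_S².
∂π/∂a_S = 192 − a_K − 5a_S = 0, so a_S = 38.4 − 0.2a_K.
Likewise for Kim: a_K = 111 − 0.5a_S.
Solving the two reaction functions simultaneously: (1 − (−0.2)(−0.5))a_S = 38.4 − 0.2·111, so 0.9a_S = 16.2 and a_S = 18.
Then a_K = 111 − 0.5·18 = 102.

18, 102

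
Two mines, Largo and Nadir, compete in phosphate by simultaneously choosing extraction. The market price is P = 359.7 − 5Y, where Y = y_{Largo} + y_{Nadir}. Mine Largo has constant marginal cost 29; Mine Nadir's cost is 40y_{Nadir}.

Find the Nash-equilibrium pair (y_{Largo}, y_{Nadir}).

Mine Largo's profit: π = y_{Largo}(359.7 − 5(y_{Largo} + y_{Nadir})) − 29y_{Largo}.
∂π/∂y_{Largo} = 330.7 − 10y_{Largo} − 5y_{Nadir} = 0, so y_{Largo} = 33.07 − 0.5y_{Nadir}.
By the same steps for Nadir: y_{Nadir} = 31.97 − 0.5y_{Largo}.
Plugging y_{Nadir} into Largo's best response: y_{Largo} = 33.07 − 0.5(31.97 − 0.5y_{Largo}) ⇒ 0.75y_{Largo} = 17.085, so y_{Largo} = 22.78.
Then y_{Nadir} = 31.97 − 0.5·22.78 = 20.58.

22.78, 20.58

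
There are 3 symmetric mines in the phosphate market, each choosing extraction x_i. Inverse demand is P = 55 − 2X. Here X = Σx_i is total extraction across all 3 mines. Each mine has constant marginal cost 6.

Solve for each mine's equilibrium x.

A representative mine's profit is π_i = x_i(55 − 2X) − 6x_i, with X = x_i + Σ_{j≠i} x_j.
First-order condition: 49 − 4x_i − 2Σ_{j≠i} x_j = 0.
With identical mines, set every x_j = x: then 49 − 4x − 4x = 0, i.e. x = 49/8 = 6.125.

6.125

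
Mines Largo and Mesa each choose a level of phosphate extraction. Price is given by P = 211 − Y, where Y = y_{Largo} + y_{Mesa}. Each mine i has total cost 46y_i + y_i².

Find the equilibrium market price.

145

Mine Largo's profit: π = y_{Largo}(211 − (y_{Largo} + y_{Mesa})) − 46y_{Largo} − y_{Largo}².
∂π/∂y_{Largo} = 165 − 4y_{Largo} − y_{Mesa} = 0, so y_{Largo} = 41.25 − 0.25y_{Mesa}.
The game is symmetric, so in equilibrium y_{Mesa} = y_{Largo}: the reaction function gives 1.25y_{Largo} = 41.25, hence y_{Largo} = 33.
Equilibrium price: P = 211 − 66 = 145.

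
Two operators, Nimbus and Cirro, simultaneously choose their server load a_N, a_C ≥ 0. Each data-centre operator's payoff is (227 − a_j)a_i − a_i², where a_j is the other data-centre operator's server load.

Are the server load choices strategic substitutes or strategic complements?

Nimbus's payoff is (227 − a_C)a_N − a_N².
∂π/∂a_N = 227 − a_C − 2a_N = 0, so a_N = 113.5 − 0.5a_C.
The best-response slope da_N/da_C = −0.5 < 0: the reaction function is downward-sloping, so the choices are strategic substitutes.

strategic substitutes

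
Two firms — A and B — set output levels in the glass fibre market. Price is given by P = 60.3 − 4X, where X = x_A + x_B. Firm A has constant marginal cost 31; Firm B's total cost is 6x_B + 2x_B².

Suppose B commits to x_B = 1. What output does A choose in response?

3.1625

Firm A's profit: π = x_A(60.3 − 4(x_A + x_B)) − 31x_A.
∂π/∂x_A = 29.3 − 8x_A − 4x_B = 0, so x_A = 3.6625 − 0.5x_B.
At x_B = 1: x_A = 3.6625 − 0.5·1 = 3.1625.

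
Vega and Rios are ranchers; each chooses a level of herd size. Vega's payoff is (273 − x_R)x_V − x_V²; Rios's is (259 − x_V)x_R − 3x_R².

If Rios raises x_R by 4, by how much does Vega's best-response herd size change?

Expanding Vega's payoff: 273x_V − x_Rx_V − x_V².
∂π/∂x_V = 273 − x_R − 2x_V = 0, so x_V = 136.5 − 0.5x_R.
The reaction-function slope is −0.5, so a 4-unit rise in x_R moves x_V by −0.5 × 4 = −2. Vega's best response falls — the actions are strategic substitutes.

-2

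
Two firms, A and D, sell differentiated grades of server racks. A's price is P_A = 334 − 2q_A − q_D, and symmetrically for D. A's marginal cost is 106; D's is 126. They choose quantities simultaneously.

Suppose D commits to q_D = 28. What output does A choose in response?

Firm A's profit: π = q_A(334 − 2q_A − q_D) − 106q_A.
∂π/∂q_A = 228 − 4q_A − q_D = 0 ⇒ q_A = 57 − 0.25q_D.
At q_D = 28: q_A = 57 − 0.25·28 = 50.

50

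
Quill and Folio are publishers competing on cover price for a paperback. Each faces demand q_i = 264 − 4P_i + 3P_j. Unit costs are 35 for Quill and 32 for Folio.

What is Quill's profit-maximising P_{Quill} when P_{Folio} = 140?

103

Quill's profit: π = (P_{Quill} − 35)(264 − 4P_{Quill} + 3P_{Folio}).
∂π/∂P_{Quill} = 404 − 8P_{Quill} + 3P_{Folio} = 0 ⇒ P_{Quill} = 50.5 + 0.375P_{Folio}.
At P_{Folio} = 140: P_{Quill} = 50.5 + 0.375·140 = 103.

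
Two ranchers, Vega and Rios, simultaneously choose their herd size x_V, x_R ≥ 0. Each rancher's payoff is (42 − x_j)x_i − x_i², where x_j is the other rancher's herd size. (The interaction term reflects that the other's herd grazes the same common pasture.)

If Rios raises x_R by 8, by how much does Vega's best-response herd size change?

Vega's payoff is (42 − x_R)x_V − x_V².
∂π/∂x_V = 42 − x_R − 2x_V = 0, so x_V = 21 − 0.5x_R.
The reaction-function slope is −0.5, so an 8-unit rise in x_R moves x_V by −0.5 × 8 = −4. Vega's best response falls — the actions are strategic substitutes.

-4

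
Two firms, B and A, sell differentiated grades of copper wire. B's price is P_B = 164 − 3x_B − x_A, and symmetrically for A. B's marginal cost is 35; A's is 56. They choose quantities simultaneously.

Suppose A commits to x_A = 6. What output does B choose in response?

20.5

Firm B's profit: π = x_B(164 − 3x_B − x_A) − 35x_B.
∂π/∂x_B = 129 − 6x_B − x_A = 0 ⇒ x_B = 21.5 − (1/6)x_A.
At x_A = 6: x_B = 21.5 − (1/6)·6 = 20.5.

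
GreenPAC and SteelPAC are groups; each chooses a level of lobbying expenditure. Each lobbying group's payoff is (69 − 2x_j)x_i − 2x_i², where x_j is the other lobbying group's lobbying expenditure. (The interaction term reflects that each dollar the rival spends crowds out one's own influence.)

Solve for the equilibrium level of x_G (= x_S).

11.5

GreenPAC's payoff is (69 − 2x_S)x_G − 2x_G².
∂π/∂x_G = 69 − 2x_S − 4x_G = 0, so x_G = 17.25 − 0.5x_S.
By symmetry x_S = x_G; substituting into the reaction function, 1.5x_G = 17.25 and x_G = 11.5.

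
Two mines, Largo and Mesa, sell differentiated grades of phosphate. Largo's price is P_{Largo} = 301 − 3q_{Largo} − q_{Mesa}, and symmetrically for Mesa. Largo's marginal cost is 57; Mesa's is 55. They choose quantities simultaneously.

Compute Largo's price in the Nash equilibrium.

Mine Largo's profit: π = q_{Largo}(301 − 3q_{Largo} − q_{Mesa}) − 57q_{Largo}.
∂π/∂q_{Largo} = 244 − 6q_{Largo} − q_{Mesa} = 0 ⇒ q_{Largo} = 122/3 − (1/6)q_{Mesa}.
Similarly q_{Mesa} = 41 − (1/6)q_{Largo}.
Solving the two reaction functions simultaneously: (1 − (−1/6)(−1/6))q_{Largo} = 122/3 − (1/6)·41, so (35/36)q_{Largo} = 203/6 and q_{Largo} = 34.8.
Then q_{Mesa} = 41 − (1/6)·34.8 = 35.2.
P_{Largo} = 301 − 3·34.8 − 35.2 = 161.4.

161.4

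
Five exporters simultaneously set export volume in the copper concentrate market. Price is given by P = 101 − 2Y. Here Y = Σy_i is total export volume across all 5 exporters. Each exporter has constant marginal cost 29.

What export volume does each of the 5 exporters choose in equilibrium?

6

A representative exporter's profit is π_i = y_i(101 − 2Y) − 29y_i, with Y = y_i + Σ_{j≠i} y_j.
First-order condition: 72 − 4y_i − 2Σ_{j≠i} y_j = 0.
With identical exporters, set every y_j = y: then 72 − 4y − 8y = 0, i.e. y = 72/12 = 6.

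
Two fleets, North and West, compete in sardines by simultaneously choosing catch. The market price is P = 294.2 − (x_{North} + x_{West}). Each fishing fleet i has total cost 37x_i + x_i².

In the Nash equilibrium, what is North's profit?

5292.1472

Fishing fleet North's profit: π = x_{North}(294.2 − (x_{North} + x_{West})) − 37x_{North} − x_{North}².
∂π/∂x_{North} = 257.2 − 4x_{North} − x_{West} = 0, so x_{North} = 64.3 − 0.25x_{West}.
The game is symmetric, so in equilibrium x_{West} = x_{North}: the reaction function gives 1.25x_{North} = 64.3, hence x_{North} = 51.44.
Price P = 294.2 − 102.88 = 191.32.
North's profit: (191.32 − 37)·51.44 − (51.44)² = 5292.1472.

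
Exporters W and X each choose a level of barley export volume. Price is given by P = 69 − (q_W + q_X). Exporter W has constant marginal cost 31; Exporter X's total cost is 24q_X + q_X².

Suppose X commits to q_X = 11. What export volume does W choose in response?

Exporter W's profit: π = q_W(69 − (q_W + q_X)) − 31q_W.
∂π/∂q_W = 38 − 2q_W − q_X = 0, so q_W = 19 − 0.5q_X.
At q_X = 11: q_W = 19 − 0.5·11 = 13.5.

13.5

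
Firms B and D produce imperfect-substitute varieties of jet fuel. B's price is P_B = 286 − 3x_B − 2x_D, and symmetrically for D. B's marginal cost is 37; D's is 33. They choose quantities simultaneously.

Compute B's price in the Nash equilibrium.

129.625

Firm B's profit: π = x_B(286 − 3x_B − 2x_D) − 37x_B.
∂π/∂x_B = 249 − 6x_B − 2x_D = 0 ⇒ x_B = 41.5 − (1/3)x_D.
Similarly x_D = 253/6 − (1/3)x_B.
Plugging x_D into B's best response: x_B = 41.5 − (1/3)(253/6 − (1/3)x_B) ⇒ (8/9)x_B = 247/9, so x_B = 30.875.
Then x_D = 253/6 − (1/3)·30.875 = 31.875.
P_B = 286 − 3·30.875 − 2·31.875 = 129.625.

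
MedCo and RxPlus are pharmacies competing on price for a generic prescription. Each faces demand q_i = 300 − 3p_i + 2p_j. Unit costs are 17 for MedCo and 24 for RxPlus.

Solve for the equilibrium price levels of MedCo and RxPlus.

89.0625, 91.6875

MedCo's profit: π = (p_{MedCo} − 17)(300 − 3p_{MedCo} + 2p_{RxPlus}).
∂π/∂p_{MedCo} = 351 − 6p_{MedCo} + 2p_{RxPlus} = 0 ⇒ p_{MedCo} = 58.5 + (1/3)p_{RxPlus}.
Similarly p_{RxPlus} = 62 + (1/3)p_{MedCo}.
Substituting the second reaction function into the first: p_{MedCo} = 58.5 + (1/3)(62 + (1/3)p_{MedCo}), which gives (8/9)p_{MedCo} = 475/6 ⇒ p_{MedCo} = 89.0625.
Then p_{RxPlus} = 62 + (1/3)·89.0625 = 91.6875.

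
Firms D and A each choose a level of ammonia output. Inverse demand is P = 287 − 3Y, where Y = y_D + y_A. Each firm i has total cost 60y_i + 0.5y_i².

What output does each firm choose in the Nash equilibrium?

22.7

Firm D's profit: π = y_D(287 − 3(y_D + y_A)) − 60y_D − 0.5y_D².
∂π/∂y_D = 227 − 7y_D − 3y_A = 0, so y_D = 227/7 − (3/7)y_A.
The game is symmetric, so in equilibrium y_A = y_D: the reaction function gives (10/7)y_D = 227/7, hence y_D = 22.7.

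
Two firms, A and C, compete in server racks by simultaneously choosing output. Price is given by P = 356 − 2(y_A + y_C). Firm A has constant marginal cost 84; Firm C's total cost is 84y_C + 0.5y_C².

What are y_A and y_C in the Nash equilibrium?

51, 34

Firm A's profit: π = y_A(356 − 2(y_A + y_C)) − 84y_A.
∂π/∂y_A = 272 − 4y_A − 2y_C = 0, so y_A = 68 − 0.5y_C.
For C: ∂π/∂y_C = 272 − 5y_C − 2y_A = 0 ⇒ y_C = 54.4 − 0.4y_A.
Plugging y_C into A's best response: y_A = 68 − 0.5(54.4 − 0.4y_A) ⇒ 0.8y_A = 40.8, so y_A = 51.
Then y_C = 54.4 − 0.4·51 = 34.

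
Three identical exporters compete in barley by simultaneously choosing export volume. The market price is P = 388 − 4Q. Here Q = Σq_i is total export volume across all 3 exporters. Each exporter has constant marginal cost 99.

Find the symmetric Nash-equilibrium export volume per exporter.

A representative exporter's profit is π_i = q_i(388 − 4Q) − 99q_i, with Q = q_i + Σ_{j≠i} q_j.
First-order condition: 289 − 8q_i − 4Σ_{j≠i} q_j = 0.
Imposing symmetry (q_j = q for all j) turns Σ_{j≠i} q_j into 2q, so 289 = 16q and q = 18.0625.

18.0625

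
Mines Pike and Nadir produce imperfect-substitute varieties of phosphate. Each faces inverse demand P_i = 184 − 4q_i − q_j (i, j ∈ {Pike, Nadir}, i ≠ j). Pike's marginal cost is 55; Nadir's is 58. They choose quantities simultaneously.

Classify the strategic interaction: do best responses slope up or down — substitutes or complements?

Mine Pike's profit: π = q_{Pike}(184 − 4q_{Pike} − q_{Nadir}) − 55q_{Pike}.
∂π/∂q_{Pike} = 129 − 8q_{Pike} − q_{Nadir} = 0 ⇒ q_{Pike} = 16.125 − 0.125q_{Nadir}.
The best-response slope dq_{Pike}/dq_{Nadir} = −0.125 < 0: the reaction function is downward-sloping, so the choices are strategic substitutes.

strategic substitutes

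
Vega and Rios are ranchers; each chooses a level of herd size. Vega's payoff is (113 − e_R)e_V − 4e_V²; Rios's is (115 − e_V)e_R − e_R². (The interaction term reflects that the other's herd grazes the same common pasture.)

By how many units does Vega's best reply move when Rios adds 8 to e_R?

-1

Expanding Vega's payoff: 113e_V − e_Re_V − 4e_V².
∂π/∂e_V = 113 − e_R − 8e_V = 0, so e_V = 14.125 − 0.125e_R.
The reaction-function slope is −0.125, so an 8-unit rise in e_R moves e_V by −0.125 × 8 = −1. Vega's best response falls — the actions are strategic substitutes.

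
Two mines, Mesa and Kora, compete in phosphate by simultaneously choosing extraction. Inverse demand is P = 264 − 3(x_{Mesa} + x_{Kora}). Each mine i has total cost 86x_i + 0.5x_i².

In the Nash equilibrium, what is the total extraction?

35.6

Mine Mesa's profit: π = x_{Mesa}(264 − 3(x_{Mesa} + x_{Kora})) − 86x_{Mesa} − 0.5x_{Mesa}².
∂π/∂x_{Mesa} = 178 − 7x_{Mesa} − 3x_{Kora} = 0, so x_{Mesa} = 178/7 − (3/7)x_{Kora}.
The game is symmetric, so in equilibrium x_{Kora} = x_{Mesa}: the reaction function gives (10/7)x_{Mesa} = 178/7, hence x_{Mesa} = 17.8.
Total extraction: 17.8 + 17.8 = 35.6.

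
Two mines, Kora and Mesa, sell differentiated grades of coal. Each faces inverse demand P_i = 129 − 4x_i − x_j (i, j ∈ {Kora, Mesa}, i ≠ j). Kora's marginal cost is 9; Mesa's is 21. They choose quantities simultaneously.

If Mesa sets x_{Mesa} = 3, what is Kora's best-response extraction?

Mine Kora's profit: π = x_{Kora}(129 − 4x_{Kora} − x_{Mesa}) − 9x_{Kora}.
∂π/∂x_{Kora} = 120 − 8x_{Kora} − x_{Mesa} = 0 ⇒ x_{Kora} = 15 − 0.125x_{Mesa}.
At x_{Mesa} = 3: x_{Kora} = 15 − 0.125·3 = 14.625.

14.625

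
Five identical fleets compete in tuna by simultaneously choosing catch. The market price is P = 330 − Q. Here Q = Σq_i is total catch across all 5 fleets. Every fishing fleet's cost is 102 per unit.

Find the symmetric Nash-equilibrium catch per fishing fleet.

A representative fishing fleet's profit is π_i = q_i(330 − Q) − 102q_i, with Q = q_i + Σ_{j≠i} q_j.
First-order condition: 228 − 2q_i − Σ_{j≠i} q_j = 0.
Imposing symmetry (q_j = q for all j) turns Σ_{j≠i} q_j into 4q, so 228 = 6q and q = 38.

38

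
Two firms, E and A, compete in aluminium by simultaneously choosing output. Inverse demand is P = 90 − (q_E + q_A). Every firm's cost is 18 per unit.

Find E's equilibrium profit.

576

Firm E's profit: π = q_E(90 − (q_E + q_A)) − 18q_E.
∂π/∂q_E = 72 − 2q_E − q_A = 0, so q_E = 36 − 0.5q_A.
The game is symmetric, so in equilibrium q_A = q_E: the reaction function gives 1.5q_E = 36, hence q_E = 24.
Price P = 90 − 48 = 42.
E's profit: (42 − 18)·24 = 576.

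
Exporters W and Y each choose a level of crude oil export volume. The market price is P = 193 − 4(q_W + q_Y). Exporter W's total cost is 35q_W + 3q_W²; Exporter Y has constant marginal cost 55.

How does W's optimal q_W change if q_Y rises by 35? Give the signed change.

-10

Exporter W's profit: π = q_W(193 − 4(q_W + q_Y)) − 35q_W − 3q_W².
∂π/∂q_W = 158 − 14q_W − 4q_Y = 0, so q_W = 79/7 − (2/7)q_Y.
The reaction-function slope is −2/7, so a 35-unit rise in q_Y moves q_W by −2/7 × 35 = −10. W's best response falls — the actions are strategic substitutes.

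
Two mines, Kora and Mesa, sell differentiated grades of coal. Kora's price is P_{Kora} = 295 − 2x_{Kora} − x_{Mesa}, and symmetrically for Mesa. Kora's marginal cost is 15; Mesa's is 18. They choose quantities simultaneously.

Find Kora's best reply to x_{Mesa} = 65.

Mine Kora's profit: π = x_{Kora}(295 − 2x_{Kora} − x_{Mesa}) − 15x_{Kora}.
∂π/∂x_{Kora} = 280 − 4x_{Kora} − x_{Mesa} = 0 ⇒ x_{Kora} = 70 − 0.25x_{Mesa}.
At x_{Mesa} = 65: x_{Kora} = 70 − 0.25·65 = 53.75.

53.75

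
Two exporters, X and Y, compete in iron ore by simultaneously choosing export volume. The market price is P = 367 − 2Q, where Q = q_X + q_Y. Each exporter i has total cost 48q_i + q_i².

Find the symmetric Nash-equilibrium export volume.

Exporter X's profit: π = q_X(367 − 2(q_X + q_Y)) − 48q_X − q_X².
∂π/∂q_X = 319 − 6q_X − 2q_Y = 0, so q_X = 319/6 − (1/3)q_Y.
The game is symmetric, so in equilibrium q_Y = q_X: the reaction function gives (4/3)q_X = 319/6, hence q_X = 39.875.

39.875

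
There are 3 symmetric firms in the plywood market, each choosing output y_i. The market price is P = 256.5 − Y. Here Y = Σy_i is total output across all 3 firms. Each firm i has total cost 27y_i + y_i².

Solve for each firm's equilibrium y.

38.25

A representative firm's profit is π_i = y_i(256.5 − Y) − 27y_i − y_i², with Y = y_i + Σ_{j≠i} y_j.
First-order condition: 229.5 − 4y_i − Σ_{j≠i} y_j = 0.
Imposing symmetry (y_j = y for all j) turns Σ_{j≠i} y_j into 2y, so 229.5 = 6y and y = 38.25.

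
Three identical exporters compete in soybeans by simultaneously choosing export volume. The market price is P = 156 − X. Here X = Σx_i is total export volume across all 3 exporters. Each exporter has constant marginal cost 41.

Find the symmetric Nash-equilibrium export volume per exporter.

28.75

A representative exporter's profit is π_i = x_i(156 − X) − 41x_i, with X = x_i + Σ_{j≠i} x_j.
First-order condition: 115 − 2x_i − Σ_{j≠i} x_j = 0.
In a symmetric equilibrium every exporter chooses the same x, so Σ_{j≠i} x_j = 2x. The condition becomes 115 − 4x = 0, giving x = 115/4 = 28.75.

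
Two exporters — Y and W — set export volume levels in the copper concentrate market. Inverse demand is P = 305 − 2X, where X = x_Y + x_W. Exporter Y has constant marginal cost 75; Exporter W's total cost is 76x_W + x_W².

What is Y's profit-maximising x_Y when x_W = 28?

43.5

Exporter Y's profit: π = x_Y(305 − 2(x_Y + x_W)) − 75x_Y.
∂π/∂x_Y = 230 − 4x_Y − 2x_W = 0, so x_Y = 57.5 − 0.5x_W.
At x_W = 28: x_Y = 57.5 − 0.5·28 = 43.5.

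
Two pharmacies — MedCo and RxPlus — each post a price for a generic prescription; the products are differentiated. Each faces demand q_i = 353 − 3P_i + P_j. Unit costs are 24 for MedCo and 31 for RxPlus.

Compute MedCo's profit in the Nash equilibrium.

MedCo's profit: π = (P_{MedCo} − 24)(353 − 3P_{MedCo} + P_{RxPlus}).
∂π/∂P_{MedCo} = 425 − 6P_{MedCo} + P_{RxPlus} = 0 ⇒ P_{MedCo} = 425/6 + (1/6)P_{RxPlus}.
Similarly P_{RxPlus} = 223/3 + (1/6)P_{MedCo}.
Plugging P_{RxPlus} into MedCo's best response: P_{MedCo} = 425/6 + (1/6)(223/3 + (1/6)P_{MedCo}) ⇒ (35/36)P_{MedCo} = 749/9, so P_{MedCo} = 85.6.
Then P_{RxPlus} = 223/3 + (1/6)·85.6 = 88.6.
q_{MedCo} = 353 − 3·85.6 + 88.6 = 184.8.
Profit = (85.6 − 24)·184.8 = 11383.68.

11383.68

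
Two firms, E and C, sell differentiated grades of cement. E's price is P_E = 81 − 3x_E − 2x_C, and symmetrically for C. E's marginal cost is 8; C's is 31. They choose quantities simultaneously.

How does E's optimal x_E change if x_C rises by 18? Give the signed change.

-6

Firm E's profit: π = x_E(81 − 3x_E − 2x_C) − 8x_E.
∂π/∂x_E = 73 − 6x_E − 2x_C = 0 ⇒ x_E = 73/6 − (1/3)x_C.
The reaction-function slope is −1/3, so an 18-unit rise in x_C moves x_E by −1/3 × 18 = −6. E's best response falls — the actions are strategic substitutes.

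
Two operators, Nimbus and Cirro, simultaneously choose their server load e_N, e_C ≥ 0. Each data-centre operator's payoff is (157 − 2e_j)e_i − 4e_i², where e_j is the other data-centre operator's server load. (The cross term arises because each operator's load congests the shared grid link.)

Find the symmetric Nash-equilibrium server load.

15.7

Nimbus's payoff is (157 − 2e_C)e_N − 4e_N².
∂π/∂e_N = 157 − 2e_C − 8e_N = 0, so e_N = 19.625 − 0.25e_C.
By symmetry e_C = e_N; substituting into the reaction function, 1.25e_N = 19.625 and e_N = 15.7.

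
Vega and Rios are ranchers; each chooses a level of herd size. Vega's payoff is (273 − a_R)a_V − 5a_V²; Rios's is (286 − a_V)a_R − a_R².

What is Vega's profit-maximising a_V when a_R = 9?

Expanding Vega's payoff: 273a_V − a_Ra_V − 5a_V².
∂π/∂a_V = 273 − a_R − 10a_V = 0, so a_V = 27.3 − 0.1a_R.
At a_R = 9: a_V = 27.3 − 0.1·9 = 26.4.

26.4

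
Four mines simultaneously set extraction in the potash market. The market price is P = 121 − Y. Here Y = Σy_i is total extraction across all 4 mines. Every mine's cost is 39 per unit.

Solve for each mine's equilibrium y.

A representative mine's profit is π_i = y_i(121 − Y) − 39y_i, with Y = y_i + Σ_{j≠i} y_j.
First-order condition: 82 − 2y_i − Σ_{j≠i} y_j = 0.
In a symmetric equilibrium every mine chooses the same y, so Σ_{j≠i} y_j = 3y. The condition becomes 82 − 5y = 0, giving y = 82/5 = 16.4.

16.4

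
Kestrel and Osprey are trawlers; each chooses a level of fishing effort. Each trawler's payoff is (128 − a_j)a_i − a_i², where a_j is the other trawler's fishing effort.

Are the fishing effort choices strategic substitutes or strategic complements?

strategic substitutes

Kestrel's payoff is (128 − a_O)a_K − a_K².
∂π/∂a_K = 128 − a_O − 2a_K = 0, so a_K = 64 − 0.5a_O.
The best-response slope da_K/da_O = −0.5 < 0: the reaction function is downward-sloping, so the choices are strategic substitutes.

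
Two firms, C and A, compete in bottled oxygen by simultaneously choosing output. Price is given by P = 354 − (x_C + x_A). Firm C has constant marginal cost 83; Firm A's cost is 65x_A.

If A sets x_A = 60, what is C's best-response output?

105.5

Firm C's profit: π = x_C(354 − (x_C + x_A)) − 83x_C.
∂π/∂x_C = 271 − 2x_C − x_A = 0, so x_C = 135.5 − 0.5x_A.
At x_A = 60: x_C = 135.5 − 0.5·60 = 105.5.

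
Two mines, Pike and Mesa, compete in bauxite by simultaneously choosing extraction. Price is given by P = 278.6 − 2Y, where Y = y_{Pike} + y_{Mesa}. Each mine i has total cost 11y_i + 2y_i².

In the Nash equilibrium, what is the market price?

171.56

Mine Pike's profit: π = y_{Pike}(278.6 − 2(y_{Pike} + y_{Mesa})) − 11y_{Pike} − 2y_{Pike}².
∂π/∂y_{Pike} = 267.6 − 8y_{Pike} − 2y_{Mesa} = 0, so y_{Pike} = 33.45 − 0.25y_{Mesa}.
By symmetry y_{Mesa} = y_{Pike}; substituting into the reaction function, 1.25y_{Pike} = 33.45 and y_{Pike} = 26.76.
Equilibrium price: P = 278.6 − 2·53.52 = 171.56.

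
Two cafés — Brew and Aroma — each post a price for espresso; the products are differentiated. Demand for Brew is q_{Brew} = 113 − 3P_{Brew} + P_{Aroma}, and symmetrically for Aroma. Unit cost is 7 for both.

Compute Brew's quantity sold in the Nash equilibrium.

Brew's profit: π = (P_{Brew} − 7)(113 − 3P_{Brew} + P_{Aroma}).
∂π/∂P_{Brew} = 134 − 6P_{Brew} + P_{Aroma} = 0 ⇒ P_{Brew} = 67/3 + (1/6)P_{Aroma}.
By symmetry P_{Aroma} = P_{Brew}; substituting into the reaction function, (5/6)P_{Brew} = 67/3 and P_{Brew} = 26.8.
q_{Brew} = 113 − 3·26.8 + 26.8 = 59.4.

59.4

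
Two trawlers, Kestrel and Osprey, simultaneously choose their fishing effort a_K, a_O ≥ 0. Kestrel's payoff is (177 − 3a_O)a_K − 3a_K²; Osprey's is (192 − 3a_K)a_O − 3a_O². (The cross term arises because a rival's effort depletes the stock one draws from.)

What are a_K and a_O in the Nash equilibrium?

Expanding Kestrel's payoff: 177a_K − 3a_Oa_K − 3a_K².
∂π/∂a_K = 177 − 3a_O − 6a_K = 0, so a_K = 29.5 − 0.5a_O.
Likewise for Osprey: a_O = 32 − 0.5a_K.
Solving the two reaction functions simultaneously: (1 − (−0.5)(−0.5))a_K = 29.5 − 0.5·32, so 0.75a_K = 13.5 and a_K = 18.
Then a_O = 32 − 0.5·18 = 23.

18, 23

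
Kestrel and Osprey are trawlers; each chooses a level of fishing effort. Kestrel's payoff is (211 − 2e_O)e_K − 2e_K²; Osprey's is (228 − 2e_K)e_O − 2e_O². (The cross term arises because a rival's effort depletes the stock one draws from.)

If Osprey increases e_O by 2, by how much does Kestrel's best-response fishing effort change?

-1

Expanding Kestrel's payoff: 211e_K − 2e_Oe_K − 2e_K².
∂π/∂e_K = 211 − 2e_O − 4e_K = 0, so e_K = 52.75 − 0.5e_O.
The reaction-function slope is −0.5, so a 2-unit rise in e_O moves e_K by −0.5 × 2 = −1. Kestrel's best response falls — the actions are strategic substitutes.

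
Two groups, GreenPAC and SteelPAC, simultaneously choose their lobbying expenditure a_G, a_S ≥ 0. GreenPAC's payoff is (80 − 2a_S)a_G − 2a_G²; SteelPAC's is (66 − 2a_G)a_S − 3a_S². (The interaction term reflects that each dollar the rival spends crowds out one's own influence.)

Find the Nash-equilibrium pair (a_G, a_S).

Expanding GreenPAC's payoff: 80a_G − 2a_Sa_G − 2a_G².
∂π/∂a_G = 80 − 2a_S − 4a_G = 0, so a_G = 20 − 0.5a_S.
Likewise for SteelPAC: a_S = 11 − (1/3)a_G.
Substituting the second reaction function into the first: a_G = 20 − 0.5(11 − (1/3)a_G), which gives (5/6)a_G = 14.5 ⇒ a_G = 17.4.
Then a_S = 11 − (1/3)·17.4 = 5.2.

17.4, 5.2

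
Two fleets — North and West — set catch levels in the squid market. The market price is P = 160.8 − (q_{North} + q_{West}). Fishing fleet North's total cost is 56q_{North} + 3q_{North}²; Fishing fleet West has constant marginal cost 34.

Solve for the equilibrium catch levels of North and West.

5.52, 60.64

Fishing fleet North's profit: π = q_{North}(160.8 − (q_{North} + q_{West})) − 56q_{North} − 3q_{North}².
∂π/∂q_{North} = 104.8 − 8q_{North} − q_{West} = 0, so q_{North} = 13.1 − 0.125q_{West}.
For West: ∂π/∂q_{West} = 126.8 − 2q_{West} − q_{North} = 0 ⇒ q_{West} = 63.4 − 0.5q_{North}.
Solving the two reaction functions simultaneously: (1 − (−0.125)(−0.5))q_{North} = 13.1 − 0.125·63.4, so 0.9375q_{North} = 5.175 and q_{North} = 5.52.
Then q_{West} = 63.4 − 0.5·5.52 = 60.64.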